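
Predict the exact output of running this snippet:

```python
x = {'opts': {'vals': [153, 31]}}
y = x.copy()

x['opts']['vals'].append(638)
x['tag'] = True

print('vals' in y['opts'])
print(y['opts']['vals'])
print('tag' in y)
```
True
[153, 31, 638]
False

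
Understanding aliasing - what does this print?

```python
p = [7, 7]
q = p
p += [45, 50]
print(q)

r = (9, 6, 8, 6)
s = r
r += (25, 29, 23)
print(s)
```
[7, 7, 45, 50]
(9, 6, 8, 6)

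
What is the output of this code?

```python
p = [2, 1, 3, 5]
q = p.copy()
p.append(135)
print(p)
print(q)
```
[2, 1, 3, 5, 135]
[2, 1, 3, 5]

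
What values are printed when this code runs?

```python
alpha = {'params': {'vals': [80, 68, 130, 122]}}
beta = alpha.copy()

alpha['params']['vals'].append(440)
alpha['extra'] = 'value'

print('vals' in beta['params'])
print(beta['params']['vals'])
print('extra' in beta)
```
True
[80, 68, 130, 122, 440]
False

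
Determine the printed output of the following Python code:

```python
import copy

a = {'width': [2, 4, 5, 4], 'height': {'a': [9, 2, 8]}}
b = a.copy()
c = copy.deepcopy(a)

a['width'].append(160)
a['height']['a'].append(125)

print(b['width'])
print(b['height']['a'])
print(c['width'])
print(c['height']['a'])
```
[2, 4, 5, 4, 160]
[9, 2, 8, 125]
[2, 4, 5, 4]
[9, 2, 8]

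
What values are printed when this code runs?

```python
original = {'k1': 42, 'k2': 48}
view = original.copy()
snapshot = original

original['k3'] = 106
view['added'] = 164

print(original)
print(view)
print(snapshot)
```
{'k1': 42, 'k2': 48, 'k3': 106}
{'k1': 42, 'k2': 48, 'added': 164}
{'k1': 42, 'k2': 48, 'k3': 106}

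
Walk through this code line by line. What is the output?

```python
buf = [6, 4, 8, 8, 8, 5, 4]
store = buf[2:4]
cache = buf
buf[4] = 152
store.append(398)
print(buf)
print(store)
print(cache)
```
[6, 4, 8, 8, 152, 5, 4]
[8, 8, 398]
[6, 4, 8, 8, 152, 5, 4]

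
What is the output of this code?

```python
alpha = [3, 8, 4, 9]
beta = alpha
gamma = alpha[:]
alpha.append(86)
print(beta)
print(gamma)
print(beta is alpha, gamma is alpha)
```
[3, 8, 4, 9, 86]
[3, 8, 4, 9]
True False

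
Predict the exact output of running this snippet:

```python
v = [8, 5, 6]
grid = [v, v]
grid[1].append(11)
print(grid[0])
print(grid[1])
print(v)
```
[8, 5, 6, 11]
[8, 5, 6, 11]
[8, 5, 6, 11]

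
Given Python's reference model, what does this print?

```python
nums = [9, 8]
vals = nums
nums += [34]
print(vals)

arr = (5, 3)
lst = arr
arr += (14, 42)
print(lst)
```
[9, 8, 34]
(5, 3)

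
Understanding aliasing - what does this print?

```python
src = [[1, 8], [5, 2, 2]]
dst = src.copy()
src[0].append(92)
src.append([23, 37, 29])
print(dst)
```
[[1, 8, 92], [5, 2, 2]]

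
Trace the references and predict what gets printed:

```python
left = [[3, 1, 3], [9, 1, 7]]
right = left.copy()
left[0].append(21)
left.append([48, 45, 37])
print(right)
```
[[3, 1, 3, 21], [9, 1, 7]]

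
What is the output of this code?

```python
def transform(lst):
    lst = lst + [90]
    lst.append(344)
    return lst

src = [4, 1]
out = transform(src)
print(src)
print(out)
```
[4, 1]
[4, 1, 90, 344]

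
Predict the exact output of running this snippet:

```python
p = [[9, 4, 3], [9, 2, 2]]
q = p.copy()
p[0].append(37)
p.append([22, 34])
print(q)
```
[[9, 4, 3, 37], [9, 2, 2]]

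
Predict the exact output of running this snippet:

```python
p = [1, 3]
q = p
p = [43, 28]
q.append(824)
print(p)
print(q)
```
[43, 28]
[1, 3, 824]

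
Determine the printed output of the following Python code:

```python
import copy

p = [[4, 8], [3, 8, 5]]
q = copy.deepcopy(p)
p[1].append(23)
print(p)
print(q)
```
[[4, 8], [3, 8, 5, 23]]
[[4, 8], [3, 8, 5]]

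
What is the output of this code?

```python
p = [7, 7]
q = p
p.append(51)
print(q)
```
[7, 7, 51]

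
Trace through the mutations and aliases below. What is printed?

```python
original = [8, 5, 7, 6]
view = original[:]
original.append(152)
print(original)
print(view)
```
[8, 5, 7, 6, 152]
[8, 5, 7, 6]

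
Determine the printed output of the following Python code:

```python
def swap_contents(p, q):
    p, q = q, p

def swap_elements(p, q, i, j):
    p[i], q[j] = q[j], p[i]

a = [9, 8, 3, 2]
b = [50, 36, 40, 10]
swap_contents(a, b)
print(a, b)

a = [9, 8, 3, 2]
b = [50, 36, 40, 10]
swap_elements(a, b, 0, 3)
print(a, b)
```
[9, 8, 3, 2] [50, 36, 40, 10]
[10, 8, 3, 2] [50, 36, 40, 9]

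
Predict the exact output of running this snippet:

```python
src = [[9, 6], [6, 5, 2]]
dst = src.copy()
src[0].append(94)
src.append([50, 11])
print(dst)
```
[[9, 6, 94], [6, 5, 2]]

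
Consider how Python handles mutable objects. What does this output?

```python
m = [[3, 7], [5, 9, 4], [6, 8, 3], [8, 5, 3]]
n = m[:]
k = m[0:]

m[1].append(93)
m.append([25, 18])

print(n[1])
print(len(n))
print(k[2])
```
[5, 9, 4, 93]
4
[6, 8, 3]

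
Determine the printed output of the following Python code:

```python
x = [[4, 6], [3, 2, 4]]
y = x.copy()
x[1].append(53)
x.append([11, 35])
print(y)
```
[[4, 6], [3, 2, 4, 53]]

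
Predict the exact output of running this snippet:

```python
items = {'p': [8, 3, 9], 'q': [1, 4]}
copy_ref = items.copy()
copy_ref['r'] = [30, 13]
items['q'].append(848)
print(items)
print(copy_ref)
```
{'p': [8, 3, 9], 'q': [1, 4, 848]}
{'p': [8, 3, 9], 'q': [1, 4, 848], 'r': [30, 13]}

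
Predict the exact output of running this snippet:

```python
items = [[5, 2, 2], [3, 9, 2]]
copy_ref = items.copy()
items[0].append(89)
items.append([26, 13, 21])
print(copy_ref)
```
[[5, 2, 2, 89], [3, 9, 2]]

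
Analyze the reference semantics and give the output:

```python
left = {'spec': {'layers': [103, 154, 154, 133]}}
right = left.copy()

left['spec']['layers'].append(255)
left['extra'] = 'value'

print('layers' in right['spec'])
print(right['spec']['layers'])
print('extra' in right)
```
True
[103, 154, 154, 133, 255]
False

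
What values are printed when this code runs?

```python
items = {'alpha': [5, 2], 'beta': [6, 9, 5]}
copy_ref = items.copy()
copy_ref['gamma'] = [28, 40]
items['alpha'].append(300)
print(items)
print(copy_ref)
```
{'alpha': [5, 2, 300], 'beta': [6, 9, 5]}
{'alpha': [5, 2, 300], 'beta': [6, 9, 5], 'gamma': [28, 40]}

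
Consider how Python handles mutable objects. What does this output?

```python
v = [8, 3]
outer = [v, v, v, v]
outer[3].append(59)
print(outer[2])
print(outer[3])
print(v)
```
[8, 3, 59]
[8, 3, 59]
[8, 3, 59]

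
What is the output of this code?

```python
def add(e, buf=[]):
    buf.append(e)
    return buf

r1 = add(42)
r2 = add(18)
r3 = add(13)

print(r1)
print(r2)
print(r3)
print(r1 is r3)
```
[42, 18, 13]
[42, 18, 13]
[42, 18, 13]
True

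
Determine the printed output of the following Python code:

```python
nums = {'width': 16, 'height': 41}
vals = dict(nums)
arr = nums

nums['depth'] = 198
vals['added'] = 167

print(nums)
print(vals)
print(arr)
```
{'width': 16, 'height': 41, 'depth': 198}
{'width': 16, 'height': 41, 'added': 167}
{'width': 16, 'height': 41, 'depth': 198}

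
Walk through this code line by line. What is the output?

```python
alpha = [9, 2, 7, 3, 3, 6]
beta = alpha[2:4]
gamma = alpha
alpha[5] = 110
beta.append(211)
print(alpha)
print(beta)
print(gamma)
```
[9, 2, 7, 3, 3, 110]
[7, 3, 211]
[9, 2, 7, 3, 3, 110]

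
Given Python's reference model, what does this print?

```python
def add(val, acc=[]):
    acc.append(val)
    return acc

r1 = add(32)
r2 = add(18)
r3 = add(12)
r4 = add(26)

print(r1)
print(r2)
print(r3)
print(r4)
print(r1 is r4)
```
[32, 18, 12, 26]
[32, 18, 12, 26]
[32, 18, 12, 26]
[32, 18, 12, 26]
True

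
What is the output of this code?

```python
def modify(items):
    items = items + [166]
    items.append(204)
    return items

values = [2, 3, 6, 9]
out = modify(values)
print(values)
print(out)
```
[2, 3, 6, 9]
[2, 3, 6, 9, 166, 204]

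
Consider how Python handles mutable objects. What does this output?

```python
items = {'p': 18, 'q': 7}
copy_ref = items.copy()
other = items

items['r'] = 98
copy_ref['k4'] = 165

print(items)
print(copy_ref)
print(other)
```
{'p': 18, 'q': 7, 'r': 98}
{'p': 18, 'q': 7, 'k4': 165}
{'p': 18, 'q': 7, 'r': 98}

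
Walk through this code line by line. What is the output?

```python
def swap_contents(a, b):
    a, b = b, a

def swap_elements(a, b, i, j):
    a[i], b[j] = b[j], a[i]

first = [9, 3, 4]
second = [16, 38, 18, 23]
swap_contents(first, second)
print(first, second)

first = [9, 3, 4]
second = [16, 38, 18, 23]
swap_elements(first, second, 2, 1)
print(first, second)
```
[9, 3, 4] [16, 38, 18, 23]
[9, 3, 38] [16, 4, 18, 23]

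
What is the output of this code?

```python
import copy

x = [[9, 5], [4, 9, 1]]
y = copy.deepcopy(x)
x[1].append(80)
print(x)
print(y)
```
[[9, 5], [4, 9, 1, 80]]
[[9, 5], [4, 9, 1]]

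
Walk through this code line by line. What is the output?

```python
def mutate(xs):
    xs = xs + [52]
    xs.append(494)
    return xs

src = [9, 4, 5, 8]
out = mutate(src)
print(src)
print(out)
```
[9, 4, 5, 8]
[9, 4, 5, 8, 52, 494]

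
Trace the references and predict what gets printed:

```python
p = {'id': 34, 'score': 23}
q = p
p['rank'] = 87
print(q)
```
{'id': 34, 'score': 23, 'rank': 87}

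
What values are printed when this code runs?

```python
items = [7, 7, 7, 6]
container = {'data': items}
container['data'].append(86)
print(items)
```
[7, 7, 7, 6, 86]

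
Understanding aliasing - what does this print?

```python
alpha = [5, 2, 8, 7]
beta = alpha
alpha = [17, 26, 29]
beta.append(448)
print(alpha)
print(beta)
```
[17, 26, 29]
[5, 2, 8, 7, 448]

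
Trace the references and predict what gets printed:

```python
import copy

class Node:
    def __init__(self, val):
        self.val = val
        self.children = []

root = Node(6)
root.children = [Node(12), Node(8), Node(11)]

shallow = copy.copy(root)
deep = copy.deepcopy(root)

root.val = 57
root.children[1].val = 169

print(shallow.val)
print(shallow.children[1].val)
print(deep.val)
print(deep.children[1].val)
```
6
169
6
8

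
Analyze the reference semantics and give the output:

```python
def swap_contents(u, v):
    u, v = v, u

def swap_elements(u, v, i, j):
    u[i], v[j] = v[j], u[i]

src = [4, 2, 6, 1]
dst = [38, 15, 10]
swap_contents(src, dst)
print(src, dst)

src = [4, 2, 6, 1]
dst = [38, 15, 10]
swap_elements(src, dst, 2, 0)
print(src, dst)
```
[4, 2, 6, 1] [38, 15, 10]
[4, 2, 38, 1] [6, 15, 10]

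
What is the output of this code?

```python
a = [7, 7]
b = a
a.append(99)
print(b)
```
[7, 7, 99]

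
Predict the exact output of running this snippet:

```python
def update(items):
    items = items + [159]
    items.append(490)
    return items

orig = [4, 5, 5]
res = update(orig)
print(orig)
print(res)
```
[4, 5, 5]
[4, 5, 5, 159, 490]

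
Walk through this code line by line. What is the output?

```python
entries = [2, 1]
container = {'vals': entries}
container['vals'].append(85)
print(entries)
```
[2, 1, 85]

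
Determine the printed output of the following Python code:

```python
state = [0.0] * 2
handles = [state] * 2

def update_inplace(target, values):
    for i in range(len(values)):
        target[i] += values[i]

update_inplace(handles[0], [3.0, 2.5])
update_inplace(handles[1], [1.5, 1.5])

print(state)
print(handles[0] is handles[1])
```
[4.5, 4.0]
True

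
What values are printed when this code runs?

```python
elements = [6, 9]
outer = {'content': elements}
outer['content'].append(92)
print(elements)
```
[6, 9, 92]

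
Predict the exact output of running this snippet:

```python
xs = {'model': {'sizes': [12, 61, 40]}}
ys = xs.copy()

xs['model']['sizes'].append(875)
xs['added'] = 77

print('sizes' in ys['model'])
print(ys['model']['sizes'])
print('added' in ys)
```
True
[12, 61, 40, 875]
False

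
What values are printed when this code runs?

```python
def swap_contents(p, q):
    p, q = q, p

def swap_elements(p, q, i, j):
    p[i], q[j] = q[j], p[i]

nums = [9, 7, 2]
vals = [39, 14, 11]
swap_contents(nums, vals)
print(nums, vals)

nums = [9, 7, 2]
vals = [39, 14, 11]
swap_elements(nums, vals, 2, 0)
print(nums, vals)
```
[9, 7, 2] [39, 14, 11]
[9, 7, 39] [2, 14, 11]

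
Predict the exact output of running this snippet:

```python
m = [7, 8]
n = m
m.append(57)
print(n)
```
[7, 8, 57]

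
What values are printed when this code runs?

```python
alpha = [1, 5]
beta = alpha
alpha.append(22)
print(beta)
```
[1, 5, 22]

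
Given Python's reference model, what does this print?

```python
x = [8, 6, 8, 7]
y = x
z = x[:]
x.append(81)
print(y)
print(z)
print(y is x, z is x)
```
[8, 6, 8, 7, 81]
[8, 6, 8, 7]
True False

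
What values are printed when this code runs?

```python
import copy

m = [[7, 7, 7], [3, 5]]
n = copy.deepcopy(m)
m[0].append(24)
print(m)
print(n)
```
[[7, 7, 7, 24], [3, 5]]
[[7, 7, 7], [3, 5]]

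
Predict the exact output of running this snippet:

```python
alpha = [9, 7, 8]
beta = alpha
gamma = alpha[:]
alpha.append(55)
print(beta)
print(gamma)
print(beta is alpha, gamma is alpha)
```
[9, 7, 8, 55]
[9, 7, 8]
True False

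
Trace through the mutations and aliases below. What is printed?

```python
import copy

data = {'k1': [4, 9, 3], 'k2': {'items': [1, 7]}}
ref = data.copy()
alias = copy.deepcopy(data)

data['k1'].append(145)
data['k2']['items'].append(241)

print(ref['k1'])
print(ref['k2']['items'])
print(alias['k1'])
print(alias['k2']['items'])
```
[4, 9, 3, 145]
[1, 7, 241]
[4, 9, 3]
[1, 7]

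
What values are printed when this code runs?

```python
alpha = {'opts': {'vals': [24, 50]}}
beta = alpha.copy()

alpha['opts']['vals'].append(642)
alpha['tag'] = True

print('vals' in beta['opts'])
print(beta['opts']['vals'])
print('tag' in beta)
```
True
[24, 50, 642]
False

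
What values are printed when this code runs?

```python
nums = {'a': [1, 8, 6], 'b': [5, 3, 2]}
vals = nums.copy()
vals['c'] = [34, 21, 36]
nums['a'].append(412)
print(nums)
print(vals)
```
{'a': [1, 8, 6, 412], 'b': [5, 3, 2]}
{'a': [1, 8, 6, 412], 'b': [5, 3, 2], 'c': [34, 21, 36]}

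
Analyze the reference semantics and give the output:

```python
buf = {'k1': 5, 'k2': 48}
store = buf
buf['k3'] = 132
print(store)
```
{'k1': 5, 'k2': 48, 'k3': 132}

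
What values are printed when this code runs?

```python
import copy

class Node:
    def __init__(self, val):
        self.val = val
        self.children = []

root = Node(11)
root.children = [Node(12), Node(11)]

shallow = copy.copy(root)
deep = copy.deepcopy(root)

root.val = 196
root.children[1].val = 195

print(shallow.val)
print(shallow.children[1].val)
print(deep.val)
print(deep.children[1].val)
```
11
195
11
11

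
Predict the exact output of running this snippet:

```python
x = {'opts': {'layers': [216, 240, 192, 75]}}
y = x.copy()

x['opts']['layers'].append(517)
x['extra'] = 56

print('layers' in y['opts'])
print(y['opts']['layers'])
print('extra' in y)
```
True
[216, 240, 192, 75, 517]
False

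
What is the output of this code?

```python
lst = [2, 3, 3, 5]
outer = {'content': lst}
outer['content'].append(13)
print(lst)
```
[2, 3, 3, 5, 13]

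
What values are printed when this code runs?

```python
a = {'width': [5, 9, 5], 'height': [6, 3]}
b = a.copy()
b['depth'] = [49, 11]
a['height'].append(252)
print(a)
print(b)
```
{'width': [5, 9, 5], 'height': [6, 3, 252]}
{'width': [5, 9, 5], 'height': [6, 3, 252], 'depth': [49, 11]}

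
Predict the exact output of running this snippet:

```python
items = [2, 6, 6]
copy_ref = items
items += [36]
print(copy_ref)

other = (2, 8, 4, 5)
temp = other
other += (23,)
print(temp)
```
[2, 6, 6, 36]
(2, 8, 4, 5)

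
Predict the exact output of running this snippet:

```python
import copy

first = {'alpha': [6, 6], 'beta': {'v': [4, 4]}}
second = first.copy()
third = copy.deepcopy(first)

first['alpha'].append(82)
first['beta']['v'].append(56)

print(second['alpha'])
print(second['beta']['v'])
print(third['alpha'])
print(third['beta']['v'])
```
[6, 6, 82]
[4, 4, 56]
[6, 6]
[4, 4]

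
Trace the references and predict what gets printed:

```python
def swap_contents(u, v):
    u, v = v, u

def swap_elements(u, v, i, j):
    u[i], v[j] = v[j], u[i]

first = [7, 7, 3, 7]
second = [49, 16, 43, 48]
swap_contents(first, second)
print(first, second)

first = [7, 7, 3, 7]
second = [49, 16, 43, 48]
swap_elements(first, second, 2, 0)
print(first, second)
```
[7, 7, 3, 7] [49, 16, 43, 48]
[7, 7, 49, 7] [3, 16, 43, 48]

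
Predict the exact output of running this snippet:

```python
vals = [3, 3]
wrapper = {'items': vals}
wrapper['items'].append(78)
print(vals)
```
[3, 3, 78]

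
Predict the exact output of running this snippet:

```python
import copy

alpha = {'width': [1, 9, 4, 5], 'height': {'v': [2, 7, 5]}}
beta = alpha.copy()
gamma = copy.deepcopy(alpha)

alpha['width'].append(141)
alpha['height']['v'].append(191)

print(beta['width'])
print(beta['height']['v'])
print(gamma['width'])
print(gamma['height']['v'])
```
[1, 9, 4, 5, 141]
[2, 7, 5, 191]
[1, 9, 4, 5]
[2, 7, 5]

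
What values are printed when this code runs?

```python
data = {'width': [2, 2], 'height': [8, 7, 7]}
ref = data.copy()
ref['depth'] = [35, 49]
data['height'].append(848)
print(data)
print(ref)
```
{'width': [2, 2], 'height': [8, 7, 7, 848]}
{'width': [2, 2], 'height': [8, 7, 7, 848], 'depth': [35, 49]}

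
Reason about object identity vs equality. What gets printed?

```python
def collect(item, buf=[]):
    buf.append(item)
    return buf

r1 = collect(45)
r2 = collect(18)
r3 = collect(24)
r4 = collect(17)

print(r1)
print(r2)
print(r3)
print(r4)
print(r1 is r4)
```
[45, 18, 24, 17]
[45, 18, 24, 17]
[45, 18, 24, 17]
[45, 18, 24, 17]
True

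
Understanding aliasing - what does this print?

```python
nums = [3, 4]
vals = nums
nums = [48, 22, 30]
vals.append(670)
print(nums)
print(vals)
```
[48, 22, 30]
[3, 4, 670]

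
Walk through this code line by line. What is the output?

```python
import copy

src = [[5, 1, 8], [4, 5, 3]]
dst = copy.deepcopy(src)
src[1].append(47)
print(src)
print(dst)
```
[[5, 1, 8], [4, 5, 3, 47]]
[[5, 1, 8], [4, 5, 3]]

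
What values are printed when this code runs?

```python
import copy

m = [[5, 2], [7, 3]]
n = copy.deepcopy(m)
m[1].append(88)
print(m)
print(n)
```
[[5, 2], [7, 3, 88]]
[[5, 2], [7, 3]]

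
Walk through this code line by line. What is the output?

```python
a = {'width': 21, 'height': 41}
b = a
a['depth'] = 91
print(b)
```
{'width': 21, 'height': 41, 'depth': 91}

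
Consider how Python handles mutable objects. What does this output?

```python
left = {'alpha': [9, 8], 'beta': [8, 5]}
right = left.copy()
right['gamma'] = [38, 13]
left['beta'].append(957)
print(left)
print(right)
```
{'alpha': [9, 8], 'beta': [8, 5, 957]}
{'alpha': [9, 8], 'beta': [8, 5, 957], 'gamma': [38, 13]}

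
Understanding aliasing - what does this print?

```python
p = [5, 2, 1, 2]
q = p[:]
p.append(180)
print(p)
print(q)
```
[5, 2, 1, 2, 180]
[5, 2, 1, 2]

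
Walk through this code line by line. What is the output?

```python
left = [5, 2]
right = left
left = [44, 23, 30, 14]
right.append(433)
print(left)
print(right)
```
[44, 23, 30, 14]
[5, 2, 433]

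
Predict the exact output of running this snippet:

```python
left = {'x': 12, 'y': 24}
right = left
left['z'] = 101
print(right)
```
{'x': 12, 'y': 24, 'z': 101}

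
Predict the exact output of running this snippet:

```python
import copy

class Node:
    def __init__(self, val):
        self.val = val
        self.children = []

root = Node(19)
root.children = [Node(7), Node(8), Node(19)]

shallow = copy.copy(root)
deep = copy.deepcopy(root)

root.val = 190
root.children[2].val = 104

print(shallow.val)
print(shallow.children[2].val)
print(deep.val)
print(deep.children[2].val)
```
19
104
19
19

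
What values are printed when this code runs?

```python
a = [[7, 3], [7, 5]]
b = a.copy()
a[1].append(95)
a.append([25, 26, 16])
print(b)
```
[[7, 3], [7, 5, 95]]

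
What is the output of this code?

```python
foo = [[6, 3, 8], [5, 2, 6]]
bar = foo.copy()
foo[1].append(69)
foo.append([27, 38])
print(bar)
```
[[6, 3, 8], [5, 2, 6, 69]]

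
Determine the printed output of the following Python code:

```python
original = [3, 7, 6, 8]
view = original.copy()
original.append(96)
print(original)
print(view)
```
[3, 7, 6, 8, 96]
[3, 7, 6, 8]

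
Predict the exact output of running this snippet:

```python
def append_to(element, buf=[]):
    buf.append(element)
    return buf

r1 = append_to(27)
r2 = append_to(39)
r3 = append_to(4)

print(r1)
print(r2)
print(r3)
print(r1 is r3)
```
[27, 39, 4]
[27, 39, 4]
[27, 39, 4]
True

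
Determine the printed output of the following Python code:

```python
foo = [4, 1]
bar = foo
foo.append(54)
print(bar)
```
[4, 1, 54]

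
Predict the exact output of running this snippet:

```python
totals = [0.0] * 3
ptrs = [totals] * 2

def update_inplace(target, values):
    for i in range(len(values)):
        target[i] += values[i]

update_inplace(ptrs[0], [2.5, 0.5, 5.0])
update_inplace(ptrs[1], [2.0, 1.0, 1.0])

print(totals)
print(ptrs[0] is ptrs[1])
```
[4.5, 1.5, 6.0]
True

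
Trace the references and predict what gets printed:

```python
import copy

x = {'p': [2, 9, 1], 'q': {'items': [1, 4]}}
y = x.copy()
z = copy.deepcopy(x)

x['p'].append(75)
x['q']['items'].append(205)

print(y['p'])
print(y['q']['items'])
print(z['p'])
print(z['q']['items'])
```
[2, 9, 1, 75]
[1, 4, 205]
[2, 9, 1]
[1, 4]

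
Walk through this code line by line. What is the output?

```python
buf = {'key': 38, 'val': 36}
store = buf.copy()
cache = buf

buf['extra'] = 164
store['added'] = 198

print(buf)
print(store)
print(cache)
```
{'key': 38, 'val': 36, 'extra': 164}
{'key': 38, 'val': 36, 'added': 198}
{'key': 38, 'val': 36, 'extra': 164}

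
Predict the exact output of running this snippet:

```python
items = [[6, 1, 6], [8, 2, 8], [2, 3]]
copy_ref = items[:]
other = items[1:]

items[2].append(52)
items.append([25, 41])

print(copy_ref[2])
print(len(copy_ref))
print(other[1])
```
[2, 3, 52]
3
[2, 3, 52]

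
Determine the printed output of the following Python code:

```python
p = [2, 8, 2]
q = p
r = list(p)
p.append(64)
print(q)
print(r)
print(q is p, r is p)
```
[2, 8, 2, 64]
[2, 8, 2]
True False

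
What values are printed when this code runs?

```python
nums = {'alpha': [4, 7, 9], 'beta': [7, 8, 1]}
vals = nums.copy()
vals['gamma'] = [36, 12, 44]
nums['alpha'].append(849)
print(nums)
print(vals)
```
{'alpha': [4, 7, 9, 849], 'beta': [7, 8, 1]}
{'alpha': [4, 7, 9, 849], 'beta': [7, 8, 1], 'gamma': [36, 12, 44]}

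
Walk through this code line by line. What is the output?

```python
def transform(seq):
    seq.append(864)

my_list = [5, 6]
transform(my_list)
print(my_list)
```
[5, 6, 864]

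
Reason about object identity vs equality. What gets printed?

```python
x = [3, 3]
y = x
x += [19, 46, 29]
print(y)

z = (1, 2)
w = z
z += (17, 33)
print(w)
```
[3, 3, 19, 46, 29]
(1, 2)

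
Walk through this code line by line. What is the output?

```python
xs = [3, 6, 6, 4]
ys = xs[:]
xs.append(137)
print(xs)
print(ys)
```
[3, 6, 6, 4, 137]
[3, 6, 6, 4]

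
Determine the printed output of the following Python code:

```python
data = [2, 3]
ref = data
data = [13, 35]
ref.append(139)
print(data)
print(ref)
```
[13, 35]
[2, 3, 139]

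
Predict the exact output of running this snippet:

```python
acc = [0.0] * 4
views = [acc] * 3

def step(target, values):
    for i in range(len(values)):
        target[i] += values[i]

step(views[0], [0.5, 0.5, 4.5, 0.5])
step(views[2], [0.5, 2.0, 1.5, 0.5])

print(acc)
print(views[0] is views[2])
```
[1.0, 2.5, 6.0, 1.0]
True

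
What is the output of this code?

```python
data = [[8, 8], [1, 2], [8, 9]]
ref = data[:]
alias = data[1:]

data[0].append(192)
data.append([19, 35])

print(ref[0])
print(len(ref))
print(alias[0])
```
[8, 8, 192]
3
[1, 2]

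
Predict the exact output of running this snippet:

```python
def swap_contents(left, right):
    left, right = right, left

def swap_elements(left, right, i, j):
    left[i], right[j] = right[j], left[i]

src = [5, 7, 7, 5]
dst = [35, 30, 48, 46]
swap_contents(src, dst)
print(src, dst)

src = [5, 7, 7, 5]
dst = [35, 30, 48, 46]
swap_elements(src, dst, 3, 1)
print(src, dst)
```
[5, 7, 7, 5] [35, 30, 48, 46]
[5, 7, 7, 30] [35, 5, 48, 46]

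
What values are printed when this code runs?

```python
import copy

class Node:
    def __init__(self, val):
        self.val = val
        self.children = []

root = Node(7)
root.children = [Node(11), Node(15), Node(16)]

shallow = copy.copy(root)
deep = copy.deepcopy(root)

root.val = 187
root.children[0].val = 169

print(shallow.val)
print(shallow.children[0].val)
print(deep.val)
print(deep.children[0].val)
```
7
169
7
11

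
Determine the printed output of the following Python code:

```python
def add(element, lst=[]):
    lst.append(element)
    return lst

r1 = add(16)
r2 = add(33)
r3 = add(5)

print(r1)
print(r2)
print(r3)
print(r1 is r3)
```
[16, 33, 5]
[16, 33, 5]
[16, 33, 5]
True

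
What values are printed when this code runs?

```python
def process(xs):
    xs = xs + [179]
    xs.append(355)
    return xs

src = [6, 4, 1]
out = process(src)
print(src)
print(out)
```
[6, 4, 1]
[6, 4, 1, 179, 355]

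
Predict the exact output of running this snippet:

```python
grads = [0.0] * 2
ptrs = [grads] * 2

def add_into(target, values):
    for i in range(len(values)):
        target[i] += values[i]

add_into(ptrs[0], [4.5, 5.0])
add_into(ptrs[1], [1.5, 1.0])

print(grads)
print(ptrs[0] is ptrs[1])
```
[6.0, 6.0]
True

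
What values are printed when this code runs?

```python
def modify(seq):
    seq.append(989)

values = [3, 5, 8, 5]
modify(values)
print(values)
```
[3, 5, 8, 5, 989]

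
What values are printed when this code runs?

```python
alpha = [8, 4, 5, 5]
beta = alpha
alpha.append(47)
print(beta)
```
[8, 4, 5, 5, 47]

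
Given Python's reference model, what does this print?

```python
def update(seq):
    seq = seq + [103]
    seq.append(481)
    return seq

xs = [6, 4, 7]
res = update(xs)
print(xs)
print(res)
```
[6, 4, 7]
[6, 4, 7, 103, 481]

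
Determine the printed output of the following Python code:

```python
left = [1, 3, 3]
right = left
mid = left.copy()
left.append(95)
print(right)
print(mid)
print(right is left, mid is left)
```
[1, 3, 3, 95]
[1, 3, 3]
True False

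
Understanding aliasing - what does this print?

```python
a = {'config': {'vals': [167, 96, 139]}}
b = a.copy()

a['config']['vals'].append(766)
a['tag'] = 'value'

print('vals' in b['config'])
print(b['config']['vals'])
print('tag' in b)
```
True
[167, 96, 139, 766]
False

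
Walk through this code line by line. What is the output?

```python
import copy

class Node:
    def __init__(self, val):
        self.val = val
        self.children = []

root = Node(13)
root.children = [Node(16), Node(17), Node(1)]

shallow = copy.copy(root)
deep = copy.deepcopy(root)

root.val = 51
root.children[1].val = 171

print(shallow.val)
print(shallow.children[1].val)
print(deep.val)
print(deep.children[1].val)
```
13
171
13
17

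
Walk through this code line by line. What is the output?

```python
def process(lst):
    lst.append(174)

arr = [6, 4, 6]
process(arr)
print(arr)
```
[6, 4, 6, 174]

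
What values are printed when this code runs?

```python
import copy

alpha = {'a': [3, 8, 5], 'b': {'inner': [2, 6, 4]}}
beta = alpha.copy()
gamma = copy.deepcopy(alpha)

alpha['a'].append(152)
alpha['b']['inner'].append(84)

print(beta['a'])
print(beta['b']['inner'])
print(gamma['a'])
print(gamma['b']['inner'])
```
[3, 8, 5, 152]
[2, 6, 4, 84]
[3, 8, 5]
[2, 6, 4]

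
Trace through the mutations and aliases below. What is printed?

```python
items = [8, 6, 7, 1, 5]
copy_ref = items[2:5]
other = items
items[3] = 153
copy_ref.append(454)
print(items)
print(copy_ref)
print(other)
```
[8, 6, 7, 153, 5]
[7, 1, 5, 454]
[8, 6, 7, 153, 5]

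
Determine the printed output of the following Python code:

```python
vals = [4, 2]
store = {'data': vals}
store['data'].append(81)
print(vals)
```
[4, 2, 81]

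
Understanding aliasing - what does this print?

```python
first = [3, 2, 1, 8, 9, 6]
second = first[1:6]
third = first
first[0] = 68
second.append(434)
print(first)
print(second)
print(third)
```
[68, 2, 1, 8, 9, 6]
[2, 1, 8, 9, 6, 434]
[68, 2, 1, 8, 9, 6]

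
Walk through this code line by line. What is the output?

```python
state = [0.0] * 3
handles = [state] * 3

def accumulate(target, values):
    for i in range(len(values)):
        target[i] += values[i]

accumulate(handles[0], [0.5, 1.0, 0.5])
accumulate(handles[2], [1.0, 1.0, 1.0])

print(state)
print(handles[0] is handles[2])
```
[1.5, 2.0, 1.5]
True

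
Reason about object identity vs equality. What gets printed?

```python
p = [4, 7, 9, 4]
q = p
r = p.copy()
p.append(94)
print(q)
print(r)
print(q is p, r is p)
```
[4, 7, 9, 4, 94]
[4, 7, 9, 4]
True False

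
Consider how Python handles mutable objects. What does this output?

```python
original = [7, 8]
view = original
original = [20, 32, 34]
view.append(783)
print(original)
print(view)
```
[20, 32, 34]
[7, 8, 783]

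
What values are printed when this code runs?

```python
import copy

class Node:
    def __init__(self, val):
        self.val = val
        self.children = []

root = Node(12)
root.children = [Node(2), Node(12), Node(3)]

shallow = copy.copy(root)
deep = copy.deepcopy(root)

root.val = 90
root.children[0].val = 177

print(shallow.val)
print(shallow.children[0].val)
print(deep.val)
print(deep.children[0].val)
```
12
177
12
2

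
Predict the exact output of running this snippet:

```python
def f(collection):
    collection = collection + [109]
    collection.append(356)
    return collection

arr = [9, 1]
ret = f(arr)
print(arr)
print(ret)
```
[9, 1]
[9, 1, 109, 356]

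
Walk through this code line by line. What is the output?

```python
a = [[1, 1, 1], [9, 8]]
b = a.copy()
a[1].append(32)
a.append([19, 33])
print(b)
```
[[1, 1, 1], [9, 8, 32]]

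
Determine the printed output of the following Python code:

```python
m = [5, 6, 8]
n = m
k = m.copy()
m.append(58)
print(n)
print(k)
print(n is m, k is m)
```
[5, 6, 8, 58]
[5, 6, 8]
True False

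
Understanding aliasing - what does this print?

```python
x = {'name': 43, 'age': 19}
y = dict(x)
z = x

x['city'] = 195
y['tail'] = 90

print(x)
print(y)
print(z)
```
{'name': 43, 'age': 19, 'city': 195}
{'name': 43, 'age': 19, 'tail': 90}
{'name': 43, 'age': 19, 'city': 195}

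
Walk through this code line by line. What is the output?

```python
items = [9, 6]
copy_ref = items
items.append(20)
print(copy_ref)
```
[9, 6, 20]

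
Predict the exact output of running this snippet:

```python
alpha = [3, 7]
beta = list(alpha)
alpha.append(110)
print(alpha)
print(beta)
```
[3, 7, 110]
[3, 7]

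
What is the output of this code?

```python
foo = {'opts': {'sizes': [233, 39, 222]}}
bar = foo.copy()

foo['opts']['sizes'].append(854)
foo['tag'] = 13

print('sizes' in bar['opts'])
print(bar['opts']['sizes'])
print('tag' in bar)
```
True
[233, 39, 222, 854]
False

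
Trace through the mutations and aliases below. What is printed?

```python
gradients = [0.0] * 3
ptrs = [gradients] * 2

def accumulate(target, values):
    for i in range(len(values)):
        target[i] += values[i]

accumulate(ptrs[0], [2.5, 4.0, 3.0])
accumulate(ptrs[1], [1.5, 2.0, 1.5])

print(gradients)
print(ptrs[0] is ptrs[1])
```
[4.0, 6.0, 4.5]
True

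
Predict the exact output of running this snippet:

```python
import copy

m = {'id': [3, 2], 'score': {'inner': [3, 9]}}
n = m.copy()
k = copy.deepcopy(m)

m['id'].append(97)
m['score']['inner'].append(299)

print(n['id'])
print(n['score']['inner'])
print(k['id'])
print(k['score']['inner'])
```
[3, 2, 97]
[3, 9, 299]
[3, 2]
[3, 9]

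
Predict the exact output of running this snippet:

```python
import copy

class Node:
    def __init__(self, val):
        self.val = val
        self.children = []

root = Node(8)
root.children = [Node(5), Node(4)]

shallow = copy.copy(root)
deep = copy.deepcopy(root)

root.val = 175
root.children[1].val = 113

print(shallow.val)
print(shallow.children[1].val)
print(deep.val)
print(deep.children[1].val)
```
8
113
8
4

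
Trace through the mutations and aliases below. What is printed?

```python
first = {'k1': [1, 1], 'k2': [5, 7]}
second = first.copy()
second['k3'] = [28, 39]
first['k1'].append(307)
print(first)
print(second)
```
{'k1': [1, 1, 307], 'k2': [5, 7]}
{'k1': [1, 1, 307], 'k2': [5, 7], 'k3': [28, 39]}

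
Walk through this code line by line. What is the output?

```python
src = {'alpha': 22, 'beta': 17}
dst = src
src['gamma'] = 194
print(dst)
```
{'alpha': 22, 'beta': 17, 'gamma': 194}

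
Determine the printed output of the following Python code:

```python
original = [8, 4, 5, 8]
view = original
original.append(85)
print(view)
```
[8, 4, 5, 8, 85]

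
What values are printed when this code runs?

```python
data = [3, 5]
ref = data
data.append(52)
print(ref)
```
[3, 5, 52]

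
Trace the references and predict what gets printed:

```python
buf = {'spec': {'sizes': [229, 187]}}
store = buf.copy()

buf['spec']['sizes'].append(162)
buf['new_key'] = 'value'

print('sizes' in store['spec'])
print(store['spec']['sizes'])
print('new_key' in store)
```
True
[229, 187, 162]
False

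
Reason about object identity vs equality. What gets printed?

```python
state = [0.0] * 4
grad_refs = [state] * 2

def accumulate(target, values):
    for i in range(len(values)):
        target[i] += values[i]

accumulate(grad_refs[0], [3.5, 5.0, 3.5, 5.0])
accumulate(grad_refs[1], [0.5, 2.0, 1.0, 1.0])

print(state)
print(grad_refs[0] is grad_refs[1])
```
[4.0, 7.0, 4.5, 6.0]
True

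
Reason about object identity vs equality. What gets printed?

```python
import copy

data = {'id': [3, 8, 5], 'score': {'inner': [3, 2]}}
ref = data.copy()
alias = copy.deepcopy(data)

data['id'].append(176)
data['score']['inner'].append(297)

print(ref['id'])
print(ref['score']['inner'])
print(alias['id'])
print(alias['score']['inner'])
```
[3, 8, 5, 176]
[3, 2, 297]
[3, 8, 5]
[3, 2]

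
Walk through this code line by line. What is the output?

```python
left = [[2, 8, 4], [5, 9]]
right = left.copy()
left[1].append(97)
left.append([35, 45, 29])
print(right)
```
[[2, 8, 4], [5, 9, 97]]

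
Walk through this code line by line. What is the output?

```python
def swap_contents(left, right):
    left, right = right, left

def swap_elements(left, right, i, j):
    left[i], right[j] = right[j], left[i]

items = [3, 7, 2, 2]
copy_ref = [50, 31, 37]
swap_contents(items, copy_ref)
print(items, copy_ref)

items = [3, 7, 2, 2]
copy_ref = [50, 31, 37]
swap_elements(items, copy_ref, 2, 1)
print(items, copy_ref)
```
[3, 7, 2, 2] [50, 31, 37]
[3, 7, 31, 2] [50, 2, 37]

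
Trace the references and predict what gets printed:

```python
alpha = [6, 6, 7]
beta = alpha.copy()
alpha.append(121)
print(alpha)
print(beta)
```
[6, 6, 7, 121]
[6, 6, 7]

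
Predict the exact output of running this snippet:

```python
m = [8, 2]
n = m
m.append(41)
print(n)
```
[8, 2, 41]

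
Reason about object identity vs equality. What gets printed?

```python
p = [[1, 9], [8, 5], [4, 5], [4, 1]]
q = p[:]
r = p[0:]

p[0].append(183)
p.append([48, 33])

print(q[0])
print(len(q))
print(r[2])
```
[1, 9, 183]
4
[4, 5]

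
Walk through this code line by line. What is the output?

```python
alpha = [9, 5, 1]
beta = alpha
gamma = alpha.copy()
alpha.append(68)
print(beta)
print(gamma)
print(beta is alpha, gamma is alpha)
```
[9, 5, 1, 68]
[9, 5, 1]
True False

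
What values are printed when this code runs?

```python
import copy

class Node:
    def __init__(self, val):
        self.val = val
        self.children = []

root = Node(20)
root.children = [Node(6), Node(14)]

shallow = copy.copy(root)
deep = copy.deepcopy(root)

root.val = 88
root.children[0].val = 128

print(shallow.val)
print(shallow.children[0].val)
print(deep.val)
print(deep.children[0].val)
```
20
128
20
6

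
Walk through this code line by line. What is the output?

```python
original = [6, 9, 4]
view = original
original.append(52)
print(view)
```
[6, 9, 4, 52]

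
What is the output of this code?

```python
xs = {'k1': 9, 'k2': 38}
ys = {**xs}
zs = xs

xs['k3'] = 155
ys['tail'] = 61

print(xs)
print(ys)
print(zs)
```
{'k1': 9, 'k2': 38, 'k3': 155}
{'k1': 9, 'k2': 38, 'tail': 61}
{'k1': 9, 'k2': 38, 'k3': 155}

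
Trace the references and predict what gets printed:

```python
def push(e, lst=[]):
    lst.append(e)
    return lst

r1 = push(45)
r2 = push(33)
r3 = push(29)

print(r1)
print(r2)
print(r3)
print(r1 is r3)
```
[45, 33, 29]
[45, 33, 29]
[45, 33, 29]
True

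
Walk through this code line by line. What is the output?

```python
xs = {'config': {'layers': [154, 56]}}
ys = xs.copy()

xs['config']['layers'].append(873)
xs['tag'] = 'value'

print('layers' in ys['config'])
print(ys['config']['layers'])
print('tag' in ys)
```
True
[154, 56, 873]
False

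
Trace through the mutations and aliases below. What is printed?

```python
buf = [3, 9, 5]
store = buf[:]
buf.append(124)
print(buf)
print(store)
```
[3, 9, 5, 124]
[3, 9, 5]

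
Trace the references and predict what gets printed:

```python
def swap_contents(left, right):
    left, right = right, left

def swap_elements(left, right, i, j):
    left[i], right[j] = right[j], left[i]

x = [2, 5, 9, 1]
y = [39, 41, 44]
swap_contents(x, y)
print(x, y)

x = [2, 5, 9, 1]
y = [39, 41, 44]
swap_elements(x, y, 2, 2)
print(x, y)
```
[2, 5, 9, 1] [39, 41, 44]
[2, 5, 44, 1] [39, 41, 9]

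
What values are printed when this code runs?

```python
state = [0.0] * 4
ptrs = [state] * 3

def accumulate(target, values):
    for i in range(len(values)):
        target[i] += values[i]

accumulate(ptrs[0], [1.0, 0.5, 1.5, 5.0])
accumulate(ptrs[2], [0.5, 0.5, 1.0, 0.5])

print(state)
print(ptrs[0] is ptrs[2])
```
[1.5, 1.0, 2.5, 5.5]
True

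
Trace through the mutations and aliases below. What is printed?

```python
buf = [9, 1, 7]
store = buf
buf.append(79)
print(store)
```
[9, 1, 7, 79]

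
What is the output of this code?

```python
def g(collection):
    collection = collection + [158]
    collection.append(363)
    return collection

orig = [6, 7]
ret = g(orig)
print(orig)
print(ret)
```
[6, 7]
[6, 7, 158, 363]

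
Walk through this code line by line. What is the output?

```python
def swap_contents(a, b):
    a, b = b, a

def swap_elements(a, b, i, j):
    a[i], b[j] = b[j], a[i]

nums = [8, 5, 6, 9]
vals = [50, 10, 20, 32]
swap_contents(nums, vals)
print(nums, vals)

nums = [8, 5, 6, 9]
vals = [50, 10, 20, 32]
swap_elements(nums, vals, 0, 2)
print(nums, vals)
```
[8, 5, 6, 9] [50, 10, 20, 32]
[20, 5, 6, 9] [50, 10, 8, 32]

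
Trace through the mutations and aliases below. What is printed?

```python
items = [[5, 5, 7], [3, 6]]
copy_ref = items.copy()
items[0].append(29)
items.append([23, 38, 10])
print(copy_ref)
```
[[5, 5, 7, 29], [3, 6]]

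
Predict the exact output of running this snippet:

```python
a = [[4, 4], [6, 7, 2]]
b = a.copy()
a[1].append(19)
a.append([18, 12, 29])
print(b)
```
[[4, 4], [6, 7, 2, 19]]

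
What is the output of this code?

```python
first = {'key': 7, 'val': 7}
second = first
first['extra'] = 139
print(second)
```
{'key': 7, 'val': 7, 'extra': 139}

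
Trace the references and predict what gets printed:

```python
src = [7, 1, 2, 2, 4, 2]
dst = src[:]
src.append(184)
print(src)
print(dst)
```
[7, 1, 2, 2, 4, 2, 184]
[7, 1, 2, 2, 4, 2]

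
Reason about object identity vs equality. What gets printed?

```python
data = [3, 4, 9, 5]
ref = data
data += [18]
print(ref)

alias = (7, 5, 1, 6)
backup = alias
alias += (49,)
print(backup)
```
[3, 4, 9, 5, 18]
(7, 5, 1, 6)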